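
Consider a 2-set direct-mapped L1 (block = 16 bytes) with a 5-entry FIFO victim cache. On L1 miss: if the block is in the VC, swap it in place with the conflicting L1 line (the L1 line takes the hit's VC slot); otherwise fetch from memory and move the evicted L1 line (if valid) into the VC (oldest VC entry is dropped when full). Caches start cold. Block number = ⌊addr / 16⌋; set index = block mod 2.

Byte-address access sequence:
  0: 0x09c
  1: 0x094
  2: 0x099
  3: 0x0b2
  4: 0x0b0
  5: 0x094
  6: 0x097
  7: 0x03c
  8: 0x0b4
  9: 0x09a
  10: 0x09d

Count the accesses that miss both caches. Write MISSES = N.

#0 0x9c→b9/s1 MISS; vc=[]
#1 0x94→b9/s1 L1-HIT; vc=[]
#2 0x99→b9/s1 L1-HIT; vc=[]
#3 0xb2→b11/s1 MISS; vc=[9]
#4 0xb0→b11/s1 L1-HIT; vc=[9]
#5 0x94→b9/s1 VC-HIT; vc=[11]
#6 0x97→b9/s1 L1-HIT; vc=[11]
#7 0x3c→b3/s1 MISS; vc=[11,9]
#8 0xb4→b11/s1 VC-HIT; vc=[3,9]
#9 0x9a→b9/s1 VC-HIT; vc=[3,11]
#10 0x9d→b9/s1 L1-HIT; vc=[3,11]

MISSES = 3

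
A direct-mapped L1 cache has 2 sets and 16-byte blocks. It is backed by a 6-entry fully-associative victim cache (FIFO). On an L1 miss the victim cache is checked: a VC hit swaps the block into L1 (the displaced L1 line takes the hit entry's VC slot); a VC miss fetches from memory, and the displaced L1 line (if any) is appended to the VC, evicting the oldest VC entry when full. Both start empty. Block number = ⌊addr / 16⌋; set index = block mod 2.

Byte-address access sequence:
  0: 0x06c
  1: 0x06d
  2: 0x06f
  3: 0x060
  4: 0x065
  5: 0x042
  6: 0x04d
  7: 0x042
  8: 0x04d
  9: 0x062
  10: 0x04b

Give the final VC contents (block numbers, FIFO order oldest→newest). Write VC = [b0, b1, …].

0: 0x6c (blk 6, set 0) → MISS  vc=[]
1: 0x6d (blk 6, set 0) → L1-HIT  vc=[]
2: 0x6f (blk 6, set 0) → L1-HIT  vc=[]
3: 0x60 (blk 6, set 0) → L1-HIT  vc=[]
4: 0x65 (blk 6, set 0) → L1-HIT  vc=[]
5: 0x42 (blk 4, set 0) → MISS  vc=[6]
6: 0x4d (blk 4, set 0) → L1-HIT  vc=[6]
7: 0x42 (blk 4, set 0) → L1-HIT  vc=[6]
8: 0x4d (blk 4, set 0) → L1-HIT  vc=[6]
9: 0x62 (blk 6, set 0) → VC-HIT  vc=[4]
10: 0x4b (blk 4, set 0) → VC-HIT  vc=[6]

VC = [6]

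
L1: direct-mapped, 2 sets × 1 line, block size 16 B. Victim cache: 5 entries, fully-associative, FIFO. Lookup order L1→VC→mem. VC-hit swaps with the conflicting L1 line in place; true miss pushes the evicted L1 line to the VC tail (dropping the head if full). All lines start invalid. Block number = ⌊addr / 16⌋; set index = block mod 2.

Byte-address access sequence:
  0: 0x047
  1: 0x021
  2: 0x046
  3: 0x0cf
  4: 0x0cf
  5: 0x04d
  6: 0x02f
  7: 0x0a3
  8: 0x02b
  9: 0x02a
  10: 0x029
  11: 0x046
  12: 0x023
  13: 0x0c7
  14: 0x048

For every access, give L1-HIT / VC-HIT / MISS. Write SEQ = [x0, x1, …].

#0 0x47→b4/s0 MISS; vc=[]
#1 0x21→b2/s0 MISS; vc=[4]
#2 0x46→b4/s0 VC-HIT; vc=[2]
#3 0xcf→b12/s0 MISS; vc=[2,4]
#4 0xcf→b12/s0 L1-HIT; vc=[2,4]
#5 0x4d→b4/s0 VC-HIT; vc=[2,12]
#6 0x2f→b2/s0 VC-HIT; vc=[4,12]
#7 0xa3→b10/s0 MISS; vc=[4,12,2]
#8 0x2b→b2/s0 VC-HIT; vc=[4,12,10]
#9 0x2a→b2/s0 L1-HIT; vc=[4,12,10]
#10 0x29→b2/s0 L1-HIT; vc=[4,12,10]
#11 0x46→b4/s0 VC-HIT; vc=[2,12,10]
#12 0x23→b2/s0 VC-HIT; vc=[4,12,10]
#13 0xc7→b12/s0 VC-HIT; vc=[4,2,10]
#14 0x48→b4/s0 VC-HIT; vc=[12,2,10]

SEQ = [MISS, MISS, VC-HIT, MISS, L1-HIT, VC-HIT, VC-HIT, MISS, VC-HIT, L1-HIT, L1-HIT, VC-HIT, VC-HIT, VC-HIT, VC-HIT]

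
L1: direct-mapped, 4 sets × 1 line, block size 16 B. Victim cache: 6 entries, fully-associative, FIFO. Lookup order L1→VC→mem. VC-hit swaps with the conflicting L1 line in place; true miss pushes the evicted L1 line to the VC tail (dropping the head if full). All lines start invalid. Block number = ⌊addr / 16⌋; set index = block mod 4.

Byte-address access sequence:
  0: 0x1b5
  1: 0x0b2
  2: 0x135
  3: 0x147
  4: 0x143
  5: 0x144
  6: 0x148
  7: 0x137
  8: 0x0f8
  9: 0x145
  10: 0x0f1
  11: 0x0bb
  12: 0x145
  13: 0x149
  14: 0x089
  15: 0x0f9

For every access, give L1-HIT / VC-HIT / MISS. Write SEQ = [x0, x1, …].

0: 0x1b5 (blk 27, set 3) → MISS  vc=[]
1: 0xb2 (blk 11, set 3) → MISS  vc=[27]
2: 0x135 (blk 19, set 3) → MISS  vc=[27, 11]
3: 0x147 (blk 20, set 0) → MISS  vc=[27, 11]
4: 0x143 (blk 20, set 0) → L1-HIT  vc=[27, 11]
5: 0x144 (blk 20, set 0) → L1-HIT  vc=[27, 11]
6: 0x148 (blk 20, set 0) → L1-HIT  vc=[27, 11]
7: 0x137 (blk 19, set 3) → L1-HIT  vc=[27, 11]
8: 0xf8 (blk 15, set 3) → MISS  vc=[27, 11, 19]
9: 0x145 (blk 20, set 0) → L1-HIT  vc=[27, 11, 19]
10: 0xf1 (blk 15, set 3) → L1-HIT  vc=[27, 11, 19]
11: 0xbb (blk 11, set 3) → VC-HIT  vc=[27, 15, 19]
12: 0x145 (blk 20, set 0) → L1-HIT  vc=[27, 15, 19]
13: 0x149 (blk 20, set 0) → L1-HIT  vc=[27, 15, 19]
14: 0x89 (blk 8, set 0) → MISS  vc=[27, 15, 19, 20]
15: 0xf9 (blk 15, set 3) → VC-HIT  vc=[27, 11, 19, 20]

SEQ = [MISS, MISS, MISS, MISS, L1-HIT, L1-HIT, L1-HIT, L1-HIT, MISS, L1-HIT, L1-HIT, VC-HIT, L1-HIT, L1-HIT, MISS, VC-HIT]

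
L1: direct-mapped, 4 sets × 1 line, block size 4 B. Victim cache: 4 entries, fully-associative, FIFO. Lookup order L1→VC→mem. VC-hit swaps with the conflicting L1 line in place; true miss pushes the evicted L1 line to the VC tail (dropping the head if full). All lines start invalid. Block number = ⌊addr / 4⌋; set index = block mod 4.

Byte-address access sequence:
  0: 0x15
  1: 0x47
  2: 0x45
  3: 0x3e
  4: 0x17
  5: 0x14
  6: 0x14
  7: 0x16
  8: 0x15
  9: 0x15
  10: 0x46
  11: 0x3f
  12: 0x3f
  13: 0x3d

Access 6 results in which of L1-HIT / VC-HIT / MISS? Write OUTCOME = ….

  [0] addr=0x15 blk=5 s=1: MISS | VC []
  [1] addr=0x47 blk=17 s=1: MISS | VC [5]
  [2] addr=0x45 blk=17 s=1: L1-HIT | VC [5]
  [3] addr=0x3e blk=15 s=3: MISS | VC [5]
  [4] addr=0x17 blk=5 s=1: VC-HIT | VC [17]
  [5] addr=0x14 blk=5 s=1: L1-HIT | VC [17]
  [6] addr=0x14 blk=5 s=1: L1-HIT | VC [17]
  [7] addr=0x16 blk=5 s=1: L1-HIT | VC [17]
  [8] addr=0x15 blk=5 s=1: L1-HIT | VC [17]
  [9] addr=0x15 blk=5 s=1: L1-HIT | VC [17]
  [10] addr=0x46 blk=17 s=1: VC-HIT | VC [5]
  [11] addr=0x3f blk=15 s=3: L1-HIT | VC [5]
  [12] addr=0x3f blk=15 s=3: L1-HIT | VC [5]
  [13] addr=0x3d blk=15 s=3: L1-HIT | VC [5]

OUTCOME = L1-HIT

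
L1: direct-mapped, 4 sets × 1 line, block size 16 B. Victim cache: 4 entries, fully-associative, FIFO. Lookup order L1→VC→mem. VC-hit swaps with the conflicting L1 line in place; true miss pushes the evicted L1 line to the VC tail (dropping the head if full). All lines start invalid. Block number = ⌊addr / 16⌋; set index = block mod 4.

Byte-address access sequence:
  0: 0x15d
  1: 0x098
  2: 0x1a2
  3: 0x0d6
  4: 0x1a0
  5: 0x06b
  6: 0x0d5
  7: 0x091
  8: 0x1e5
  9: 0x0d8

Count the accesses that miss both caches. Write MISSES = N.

#0 0x15d→b21/s1 MISS; vc=[]
#1 0x98→b9/s1 MISS; vc=[21]
#2 0x1a2→b26/s2 MISS; vc=[21]
#3 0xd6→b13/s1 MISS; vc=[21,9]
#4 0x1a0→b26/s2 L1-HIT; vc=[21,9]
#5 0x6b→b6/s2 MISS; vc=[21,9,26]
#6 0xd5→b13/s1 L1-HIT; vc=[21,9,26]
#7 0x91→b9/s1 VC-HIT; vc=[21,13,26]
#8 0x1e5→b30/s2 MISS; vc=[21,13,26,6]
#9 0xd8→b13/s1 VC-HIT; vc=[21,9,26,6]

MISSES = 6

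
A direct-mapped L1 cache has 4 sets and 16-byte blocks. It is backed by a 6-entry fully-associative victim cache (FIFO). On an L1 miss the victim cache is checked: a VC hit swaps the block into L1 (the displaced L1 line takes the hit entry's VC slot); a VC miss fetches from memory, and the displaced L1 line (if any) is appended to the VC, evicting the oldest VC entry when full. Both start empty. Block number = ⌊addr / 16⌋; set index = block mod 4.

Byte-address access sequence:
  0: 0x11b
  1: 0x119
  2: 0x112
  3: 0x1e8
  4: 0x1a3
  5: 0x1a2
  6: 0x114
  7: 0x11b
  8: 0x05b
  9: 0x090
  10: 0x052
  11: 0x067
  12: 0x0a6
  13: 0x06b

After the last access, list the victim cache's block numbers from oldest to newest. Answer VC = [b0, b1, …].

0: 0x11b (blk 17, set 1) → MISS  vc=[]
1: 0x119 (blk 17, set 1) → L1-HIT  vc=[]
2: 0x112 (blk 17, set 1) → L1-HIT  vc=[]
3: 0x1e8 (blk 30, set 2) → MISS  vc=[]
4: 0x1a3 (blk 26, set 2) → MISS  vc=[30]
5: 0x1a2 (blk 26, set 2) → L1-HIT  vc=[30]
6: 0x114 (blk 17, set 1) → L1-HIT  vc=[30]
7: 0x11b (blk 17, set 1) → L1-HIT  vc=[30]
8: 0x5b (blk 5, set 1) → MISS  vc=[30, 17]
9: 0x90 (blk 9, set 1) → MISS  vc=[30, 17, 5]
10: 0x52 (blk 5, set 1) → VC-HIT  vc=[30, 17, 9]
11: 0x67 (blk 6, set 2) → MISS  vc=[30, 17, 9, 26]
12: 0xa6 (blk 10, set 2) → MISS  vc=[30, 17, 9, 26, 6]
13: 0x6b (blk 6, set 2) → VC-HIT  vc=[30, 17, 9, 26, 10]

VC = [30, 17, 9, 26, 10]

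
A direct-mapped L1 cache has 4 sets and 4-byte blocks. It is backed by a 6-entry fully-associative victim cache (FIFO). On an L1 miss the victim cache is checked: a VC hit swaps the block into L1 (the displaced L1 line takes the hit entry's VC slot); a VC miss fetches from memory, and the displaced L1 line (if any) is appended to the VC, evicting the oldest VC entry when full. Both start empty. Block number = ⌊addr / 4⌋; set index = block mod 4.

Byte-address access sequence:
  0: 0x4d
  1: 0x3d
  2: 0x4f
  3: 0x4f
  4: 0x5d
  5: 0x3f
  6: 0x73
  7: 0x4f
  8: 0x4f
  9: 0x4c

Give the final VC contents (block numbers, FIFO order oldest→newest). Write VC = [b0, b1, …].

VC = [23, 15]

#0 0x4d→b19/s3 MISS; vc=[]
#1 0x3d→b15/s3 MISS; vc=[19]
#2 0x4f→b19/s3 VC-HIT; vc=[15]
#3 0x4f→b19/s3 L1-HIT; vc=[15]
#4 0x5d→b23/s3 MISS; vc=[15,19]
#5 0x3f→b15/s3 VC-HIT; vc=[23,19]
#6 0x73→b28/s0 MISS; vc=[23,19]
#7 0x4f→b19/s3 VC-HIT; vc=[23,15]
#8 0x4f→b19/s3 L1-HIT; vc=[23,15]
#9 0x4c→b19/s3 L1-HIT; vc=[23,15]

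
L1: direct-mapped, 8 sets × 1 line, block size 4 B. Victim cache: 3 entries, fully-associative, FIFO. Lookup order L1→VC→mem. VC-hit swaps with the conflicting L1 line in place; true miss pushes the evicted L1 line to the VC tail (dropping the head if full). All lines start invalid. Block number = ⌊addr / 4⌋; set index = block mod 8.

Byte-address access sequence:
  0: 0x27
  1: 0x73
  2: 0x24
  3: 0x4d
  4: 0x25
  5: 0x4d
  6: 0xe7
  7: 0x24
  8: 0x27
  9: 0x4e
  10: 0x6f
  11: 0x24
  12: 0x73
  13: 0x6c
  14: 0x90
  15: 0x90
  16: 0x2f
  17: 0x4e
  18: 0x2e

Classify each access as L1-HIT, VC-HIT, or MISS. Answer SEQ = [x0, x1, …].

#0 0x27→b9/s1 MISS; vc=[]
#1 0x73→b28/s4 MISS; vc=[]
#2 0x24→b9/s1 L1-HIT; vc=[]
#3 0x4d→b19/s3 MISS; vc=[]
#4 0x25→b9/s1 L1-HIT; vc=[]
#5 0x4d→b19/s3 L1-HIT; vc=[]
#6 0xe7→b57/s1 MISS; vc=[9]
#7 0x24→b9/s1 VC-HIT; vc=[57]
#8 0x27→b9/s1 L1-HIT; vc=[57]
#9 0x4e→b19/s3 L1-HIT; vc=[57]
#10 0x6f→b27/s3 MISS; vc=[57,19]
#11 0x24→b9/s1 L1-HIT; vc=[57,19]
#12 0x73→b28/s4 L1-HIT; vc=[57,19]
#13 0x6c→b27/s3 L1-HIT; vc=[57,19]
#14 0x90→b36/s4 MISS; vc=[57,19,28]
#15 0x90→b36/s4 L1-HIT; vc=[57,19,28]
#16 0x2f→b11/s3 MISS; vc=[19,28,27]
#17 0x4e→b19/s3 VC-HIT; vc=[11,28,27]
#18 0x2e→b11/s3 VC-HIT; vc=[19,28,27]

SEQ = [MISS, MISS, L1-HIT, MISS, L1-HIT, L1-HIT, MISS, VC-HIT, L1-HIT, L1-HIT, MISS, L1-HIT, L1-HIT, L1-HIT, MISS, L1-HIT, MISS, VC-HIT, VC-HIT]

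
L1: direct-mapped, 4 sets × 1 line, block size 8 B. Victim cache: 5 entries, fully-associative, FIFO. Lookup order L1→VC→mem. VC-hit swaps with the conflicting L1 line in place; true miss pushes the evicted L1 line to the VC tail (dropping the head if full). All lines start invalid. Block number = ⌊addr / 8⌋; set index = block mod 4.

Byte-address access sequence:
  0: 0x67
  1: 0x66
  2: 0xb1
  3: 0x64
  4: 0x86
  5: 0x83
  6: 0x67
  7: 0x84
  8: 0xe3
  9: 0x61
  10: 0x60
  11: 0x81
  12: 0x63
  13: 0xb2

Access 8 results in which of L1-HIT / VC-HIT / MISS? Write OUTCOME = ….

0: 0x67 (blk 12, set 0) → MISS  vc=[]
1: 0x66 (blk 12, set 0) → L1-HIT  vc=[]
2: 0xb1 (blk 22, set 2) → MISS  vc=[]
3: 0x64 (blk 12, set 0) → L1-HIT  vc=[]
4: 0x86 (blk 16, set 0) → MISS  vc=[12]
5: 0x83 (blk 16, set 0) → L1-HIT  vc=[12]
6: 0x67 (blk 12, set 0) → VC-HIT  vc=[16]
7: 0x84 (blk 16, set 0) → VC-HIT  vc=[12]
8: 0xe3 (blk 28, set 0) → MISS  vc=[12, 16]
9: 0x61 (blk 12, set 0) → VC-HIT  vc=[28, 16]
10: 0x60 (blk 12, set 0) → L1-HIT  vc=[28, 16]
11: 0x81 (blk 16, set 0) → VC-HIT  vc=[28, 12]
12: 0x63 (blk 12, set 0) → VC-HIT  vc=[28, 16]
13: 0xb2 (blk 22, set 2) → L1-HIT  vc=[28, 16]

OUTCOME = MISS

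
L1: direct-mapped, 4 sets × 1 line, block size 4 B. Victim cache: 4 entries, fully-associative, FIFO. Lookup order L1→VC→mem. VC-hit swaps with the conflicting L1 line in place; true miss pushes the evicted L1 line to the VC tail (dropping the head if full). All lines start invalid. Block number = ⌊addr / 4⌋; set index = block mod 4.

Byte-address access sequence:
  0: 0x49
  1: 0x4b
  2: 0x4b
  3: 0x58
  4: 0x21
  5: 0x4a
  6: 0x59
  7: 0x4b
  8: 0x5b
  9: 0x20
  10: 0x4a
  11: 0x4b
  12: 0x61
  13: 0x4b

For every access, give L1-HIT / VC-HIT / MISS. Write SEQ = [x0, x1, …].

SEQ = [MISS, L1-HIT, L1-HIT, MISS, MISS, VC-HIT, VC-HIT, VC-HIT, VC-HIT, L1-HIT, VC-HIT, L1-HIT, MISS, L1-HIT]

0: 0x49 (blk 18, set 2) → MISS  vc=[]
1: 0x4b (blk 18, set 2) → L1-HIT  vc=[]
2: 0x4b (blk 18, set 2) → L1-HIT  vc=[]
3: 0x58 (blk 22, set 2) → MISS  vc=[18]
4: 0x21 (blk 8, set 0) → MISS  vc=[18]
5: 0x4a (blk 18, set 2) → VC-HIT  vc=[22]
6: 0x59 (blk 22, set 2) → VC-HIT  vc=[18]
7: 0x4b (blk 18, set 2) → VC-HIT  vc=[22]
8: 0x5b (blk 22, set 2) → VC-HIT  vc=[18]
9: 0x20 (blk 8, set 0) → L1-HIT  vc=[18]
10: 0x4a (blk 18, set 2) → VC-HIT  vc=[22]
11: 0x4b (blk 18, set 2) → L1-HIT  vc=[22]
12: 0x61 (blk 24, set 0) → MISS  vc=[22, 8]
13: 0x4b (blk 18, set 2) → L1-HIT  vc=[22, 8]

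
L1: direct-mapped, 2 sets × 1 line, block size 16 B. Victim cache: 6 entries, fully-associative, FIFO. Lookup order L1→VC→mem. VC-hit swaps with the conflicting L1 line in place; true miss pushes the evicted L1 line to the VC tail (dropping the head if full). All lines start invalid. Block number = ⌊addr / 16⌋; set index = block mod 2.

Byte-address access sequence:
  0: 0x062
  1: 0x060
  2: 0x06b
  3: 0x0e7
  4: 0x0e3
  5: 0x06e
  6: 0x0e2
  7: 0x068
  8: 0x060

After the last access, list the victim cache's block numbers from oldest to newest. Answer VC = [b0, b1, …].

0: 0x62 (blk 6, set 0) → MISS  vc=[]
1: 0x60 (blk 6, set 0) → L1-HIT  vc=[]
2: 0x6b (blk 6, set 0) → L1-HIT  vc=[]
3: 0xe7 (blk 14, set 0) → MISS  vc=[6]
4: 0xe3 (blk 14, set 0) → L1-HIT  vc=[6]
5: 0x6e (blk 6, set 0) → VC-HIT  vc=[14]
6: 0xe2 (blk 14, set 0) → VC-HIT  vc=[6]
7: 0x68 (blk 6, set 0) → VC-HIT  vc=[14]
8: 0x60 (blk 6, set 0) → L1-HIT  vc=[14]

VC = [14]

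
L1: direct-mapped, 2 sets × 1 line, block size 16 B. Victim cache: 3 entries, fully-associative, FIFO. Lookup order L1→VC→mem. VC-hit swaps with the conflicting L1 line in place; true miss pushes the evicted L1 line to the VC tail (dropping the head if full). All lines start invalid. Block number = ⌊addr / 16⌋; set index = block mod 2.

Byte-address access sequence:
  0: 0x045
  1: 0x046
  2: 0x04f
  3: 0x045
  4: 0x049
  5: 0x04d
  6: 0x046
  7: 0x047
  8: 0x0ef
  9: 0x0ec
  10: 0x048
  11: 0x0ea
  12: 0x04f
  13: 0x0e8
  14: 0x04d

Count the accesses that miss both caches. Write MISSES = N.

0: 0x45 (blk 4, set 0) → MISS  vc=[]
1: 0x46 (blk 4, set 0) → L1-HIT  vc=[]
2: 0x4f (blk 4, set 0) → L1-HIT  vc=[]
3: 0x45 (blk 4, set 0) → L1-HIT  vc=[]
4: 0x49 (blk 4, set 0) → L1-HIT  vc=[]
5: 0x4d (blk 4, set 0) → L1-HIT  vc=[]
6: 0x46 (blk 4, set 0) → L1-HIT  vc=[]
7: 0x47 (blk 4, set 0) → L1-HIT  vc=[]
8: 0xef (blk 14, set 0) → MISS  vc=[4]
9: 0xec (blk 14, set 0) → L1-HIT  vc=[4]
10: 0x48 (blk 4, set 0) → VC-HIT  vc=[14]
11: 0xea (blk 14, set 0) → VC-HIT  vc=[4]
12: 0x4f (blk 4, set 0) → VC-HIT  vc=[14]
13: 0xe8 (blk 14, set 0) → VC-HIT  vc=[4]
14: 0x4d (blk 4, set 0) → VC-HIT  vc=[14]

MISSES = 2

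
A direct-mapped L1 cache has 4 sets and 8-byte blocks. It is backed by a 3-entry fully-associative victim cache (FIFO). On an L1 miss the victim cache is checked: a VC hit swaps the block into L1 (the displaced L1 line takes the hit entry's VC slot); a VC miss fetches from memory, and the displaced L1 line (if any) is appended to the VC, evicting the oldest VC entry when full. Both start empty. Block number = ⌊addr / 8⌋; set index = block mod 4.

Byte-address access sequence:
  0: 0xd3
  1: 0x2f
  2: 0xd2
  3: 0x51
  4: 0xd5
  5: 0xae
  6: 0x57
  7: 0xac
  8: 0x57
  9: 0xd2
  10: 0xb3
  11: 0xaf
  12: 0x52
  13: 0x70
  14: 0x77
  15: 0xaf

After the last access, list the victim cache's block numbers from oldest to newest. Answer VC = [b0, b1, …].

  [0] addr=0xd3 blk=26 s=2: MISS | VC []
  [1] addr=0x2f blk=5 s=1: MISS | VC []
  [2] addr=0xd2 blk=26 s=2: L1-HIT | VC []
  [3] addr=0x51 blk=10 s=2: MISS | VC [26]
  [4] addr=0xd5 blk=26 s=2: VC-HIT | VC [10]
  [5] addr=0xae blk=21 s=1: MISS | VC [10, 5]
  [6] addr=0x57 blk=10 s=2: VC-HIT | VC [26, 5]
  [7] addr=0xac blk=21 s=1: L1-HIT | VC [26, 5]
  [8] addr=0x57 blk=10 s=2: L1-HIT | VC [26, 5]
  [9] addr=0xd2 blk=26 s=2: VC-HIT | VC [10, 5]
  [10] addr=0xb3 blk=22 s=2: MISS | VC [10, 5, 26]
  [11] addr=0xaf blk=21 s=1: L1-HIT | VC [10, 5, 26]
  [12] addr=0x52 blk=10 s=2: VC-HIT | VC [22, 5, 26]
  [13] addr=0x70 blk=14 s=2: MISS | VC [5, 26, 10]
  [14] addr=0x77 blk=14 s=2: L1-HIT | VC [5, 26, 10]
  [15] addr=0xaf blk=21 s=1: L1-HIT | VC [5, 26, 10]

VC = [5, 26, 10]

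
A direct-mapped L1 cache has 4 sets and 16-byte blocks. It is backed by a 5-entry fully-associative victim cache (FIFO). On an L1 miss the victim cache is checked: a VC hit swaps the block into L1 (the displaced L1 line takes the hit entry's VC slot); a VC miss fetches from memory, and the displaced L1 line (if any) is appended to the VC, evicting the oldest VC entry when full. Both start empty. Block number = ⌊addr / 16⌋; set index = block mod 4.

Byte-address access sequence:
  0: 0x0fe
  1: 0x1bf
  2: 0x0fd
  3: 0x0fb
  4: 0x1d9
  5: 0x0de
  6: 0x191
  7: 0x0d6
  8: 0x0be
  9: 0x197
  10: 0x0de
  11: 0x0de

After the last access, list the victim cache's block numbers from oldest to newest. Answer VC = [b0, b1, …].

  [0] addr=0xfe blk=15 s=3: MISS | VC []
  [1] addr=0x1bf blk=27 s=3: MISS | VC [15]
  [2] addr=0xfd blk=15 s=3: VC-HIT | VC [27]
  [3] addr=0xfb blk=15 s=3: L1-HIT | VC [27]
  [4] addr=0x1d9 blk=29 s=1: MISS | VC [27]
  [5] addr=0xde blk=13 s=1: MISS | VC [27, 29]
  [6] addr=0x191 blk=25 s=1: MISS | VC [27, 29, 13]
  [7] addr=0xd6 blk=13 s=1: VC-HIT | VC [27, 29, 25]
  [8] addr=0xbe blk=11 s=3: MISS | VC [27, 29, 25, 15]
  [9] addr=0x197 blk=25 s=1: VC-HIT | VC [27, 29, 13, 15]
  [10] addr=0xde blk=13 s=1: VC-HIT | VC [27, 29, 25, 15]
  [11] addr=0xde blk=13 s=1: L1-HIT | VC [27, 29, 25, 15]

VC = [27, 29, 25, 15]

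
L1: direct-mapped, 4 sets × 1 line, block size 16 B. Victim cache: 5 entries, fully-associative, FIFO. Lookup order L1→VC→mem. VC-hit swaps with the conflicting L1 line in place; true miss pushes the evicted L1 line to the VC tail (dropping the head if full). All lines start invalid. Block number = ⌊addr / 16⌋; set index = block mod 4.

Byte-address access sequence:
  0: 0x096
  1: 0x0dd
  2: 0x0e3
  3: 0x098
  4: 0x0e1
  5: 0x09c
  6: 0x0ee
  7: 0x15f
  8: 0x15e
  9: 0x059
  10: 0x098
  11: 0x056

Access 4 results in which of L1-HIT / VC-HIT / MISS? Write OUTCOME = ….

OUTCOME = L1-HIT

0: 0x96 (blk 9, set 1) → MISS  vc=[]
1: 0xdd (blk 13, set 1) → MISS  vc=[9]
2: 0xe3 (blk 14, set 2) → MISS  vc=[9]
3: 0x98 (blk 9, set 1) → VC-HIT  vc=[13]
4: 0xe1 (blk 14, set 2) → L1-HIT  vc=[13]
5: 0x9c (blk 9, set 1) → L1-HIT  vc=[13]
6: 0xee (blk 14, set 2) → L1-HIT  vc=[13]
7: 0x15f (blk 21, set 1) → MISS  vc=[13, 9]
8: 0x15e (blk 21, set 1) → L1-HIT  vc=[13, 9]
9: 0x59 (blk 5, set 1) → MISS  vc=[13, 9, 21]
10: 0x98 (blk 9, set 1) → VC-HIT  vc=[13, 5, 21]
11: 0x56 (blk 5, set 1) → VC-HIT  vc=[13, 9, 21]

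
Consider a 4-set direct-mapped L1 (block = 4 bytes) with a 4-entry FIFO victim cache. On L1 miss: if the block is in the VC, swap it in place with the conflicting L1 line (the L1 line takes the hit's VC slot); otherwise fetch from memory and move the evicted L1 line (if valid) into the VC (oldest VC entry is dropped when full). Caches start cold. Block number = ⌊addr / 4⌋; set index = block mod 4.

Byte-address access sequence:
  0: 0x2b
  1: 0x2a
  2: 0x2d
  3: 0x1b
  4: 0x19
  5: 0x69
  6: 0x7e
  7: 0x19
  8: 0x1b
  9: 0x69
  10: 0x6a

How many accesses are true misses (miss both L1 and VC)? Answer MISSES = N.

0: 0x2b (blk 10, set 2) → MISS  vc=[]
1: 0x2a (blk 10, set 2) → L1-HIT  vc=[]
2: 0x2d (blk 11, set 3) → MISS  vc=[]
3: 0x1b (blk 6, set 2) → MISS  vc=[10]
4: 0x19 (blk 6, set 2) → L1-HIT  vc=[10]
5: 0x69 (blk 26, set 2) → MISS  vc=[10, 6]
6: 0x7e (blk 31, set 3) → MISS  vc=[10, 6, 11]
7: 0x19 (blk 6, set 2) → VC-HIT  vc=[10, 26, 11]
8: 0x1b (blk 6, set 2) → L1-HIT  vc=[10, 26, 11]
9: 0x69 (blk 26, set 2) → VC-HIT  vc=[10, 6, 11]
10: 0x6a (blk 26, set 2) → L1-HIT  vc=[10, 6, 11]

MISSES = 5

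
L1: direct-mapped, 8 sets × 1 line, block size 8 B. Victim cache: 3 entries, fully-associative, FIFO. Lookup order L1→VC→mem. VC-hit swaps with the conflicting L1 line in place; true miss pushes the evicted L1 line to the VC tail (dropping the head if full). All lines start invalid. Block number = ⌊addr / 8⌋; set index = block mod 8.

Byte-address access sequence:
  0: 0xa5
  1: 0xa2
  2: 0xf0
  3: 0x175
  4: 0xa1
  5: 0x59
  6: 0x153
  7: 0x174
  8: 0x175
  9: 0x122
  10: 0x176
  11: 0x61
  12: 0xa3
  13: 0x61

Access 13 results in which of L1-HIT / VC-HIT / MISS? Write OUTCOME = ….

  [0] addr=0xa5 blk=20 s=4: MISS | VC []
  [1] addr=0xa2 blk=20 s=4: L1-HIT | VC []
  [2] addr=0xf0 blk=30 s=6: MISS | VC []
  [3] addr=0x175 blk=46 s=6: MISS | VC [30]
  [4] addr=0xa1 blk=20 s=4: L1-HIT | VC [30]
  [5] addr=0x59 blk=11 s=3: MISS | VC [30]
  [6] addr=0x153 blk=42 s=2: MISS | VC [30]
  [7] addr=0x174 blk=46 s=6: L1-HIT | VC [30]
  [8] addr=0x175 blk=46 s=6: L1-HIT | VC [30]
  [9] addr=0x122 blk=36 s=4: MISS | VC [30, 20]
  [10] addr=0x176 blk=46 s=6: L1-HIT | VC [30, 20]
  [11] addr=0x61 blk=12 s=4: MISS | VC [30, 20, 36]
  [12] addr=0xa3 blk=20 s=4: VC-HIT | VC [30, 12, 36]
  [13] addr=0x61 blk=12 s=4: VC-HIT | VC [30, 20, 36]

OUTCOME = VC-HIT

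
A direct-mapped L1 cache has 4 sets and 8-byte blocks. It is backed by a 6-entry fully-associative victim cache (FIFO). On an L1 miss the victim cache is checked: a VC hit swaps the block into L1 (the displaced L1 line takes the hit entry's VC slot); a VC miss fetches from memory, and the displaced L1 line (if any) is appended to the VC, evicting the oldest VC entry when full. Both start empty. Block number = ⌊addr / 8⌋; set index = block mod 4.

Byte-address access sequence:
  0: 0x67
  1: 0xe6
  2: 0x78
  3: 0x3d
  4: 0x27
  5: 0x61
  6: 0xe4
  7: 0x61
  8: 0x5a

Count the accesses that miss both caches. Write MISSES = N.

MISSES = 6

#0 0x67→b12/s0 MISS; vc=[]
#1 0xe6→b28/s0 MISS; vc=[12]
#2 0x78→b15/s3 MISS; vc=[12]
#3 0x3d→b7/s3 MISS; vc=[12,15]
#4 0x27→b4/s0 MISS; vc=[12,15,28]
#5 0x61→b12/s0 VC-HIT; vc=[4,15,28]
#6 0xe4→b28/s0 VC-HIT; vc=[4,15,12]
#7 0x61→b12/s0 VC-HIT; vc=[4,15,28]
#8 0x5a→b11/s3 MISS; vc=[4,15,28,7]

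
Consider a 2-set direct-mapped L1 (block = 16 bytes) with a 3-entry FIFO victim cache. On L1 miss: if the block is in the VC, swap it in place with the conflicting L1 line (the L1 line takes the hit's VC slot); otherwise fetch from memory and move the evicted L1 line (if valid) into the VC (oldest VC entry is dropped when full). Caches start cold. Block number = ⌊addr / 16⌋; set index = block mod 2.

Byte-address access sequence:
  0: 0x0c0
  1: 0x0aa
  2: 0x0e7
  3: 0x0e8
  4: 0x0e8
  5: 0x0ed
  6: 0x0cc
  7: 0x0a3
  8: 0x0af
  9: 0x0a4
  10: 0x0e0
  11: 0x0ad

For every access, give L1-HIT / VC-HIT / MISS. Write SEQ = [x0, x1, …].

0: 0xc0 (blk 12, set 0) → MISS  vc=[]
1: 0xaa (blk 10, set 0) → MISS  vc=[12]
2: 0xe7 (blk 14, set 0) → MISS  vc=[12, 10]
3: 0xe8 (blk 14, set 0) → L1-HIT  vc=[12, 10]
4: 0xe8 (blk 14, set 0) → L1-HIT  vc=[12, 10]
5: 0xed (blk 14, set 0) → L1-HIT  vc=[12, 10]
6: 0xcc (blk 12, set 0) → VC-HIT  vc=[14, 10]
7: 0xa3 (blk 10, set 0) → VC-HIT  vc=[14, 12]
8: 0xaf (blk 10, set 0) → L1-HIT  vc=[14, 12]
9: 0xa4 (blk 10, set 0) → L1-HIT  vc=[14, 12]
10: 0xe0 (blk 14, set 0) → VC-HIT  vc=[10, 12]
11: 0xad (blk 10, set 0) → VC-HIT  vc=[14, 12]

SEQ = [MISS, MISS, MISS, L1-HIT, L1-HIT, L1-HIT, VC-HIT, VC-HIT, L1-HIT, L1-HIT, VC-HIT, VC-HIT]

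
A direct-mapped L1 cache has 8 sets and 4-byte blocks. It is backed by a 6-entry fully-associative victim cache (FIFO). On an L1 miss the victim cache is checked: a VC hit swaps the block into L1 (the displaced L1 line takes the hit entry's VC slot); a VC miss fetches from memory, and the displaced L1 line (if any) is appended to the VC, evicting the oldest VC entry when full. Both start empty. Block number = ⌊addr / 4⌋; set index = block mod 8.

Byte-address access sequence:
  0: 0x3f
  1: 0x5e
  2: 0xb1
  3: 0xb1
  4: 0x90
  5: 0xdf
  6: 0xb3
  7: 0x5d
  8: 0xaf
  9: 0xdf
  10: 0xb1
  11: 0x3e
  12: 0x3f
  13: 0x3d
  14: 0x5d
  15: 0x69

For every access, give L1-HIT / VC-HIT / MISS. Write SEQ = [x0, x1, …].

SEQ = [MISS, MISS, MISS, L1-HIT, MISS, MISS, VC-HIT, VC-HIT, MISS, VC-HIT, L1-HIT, VC-HIT, L1-HIT, L1-HIT, VC-HIT, MISS]

  [0] addr=0x3f blk=15 s=7: MISS | VC []
  [1] addr=0x5e blk=23 s=7: MISS | VC [15]
  [2] addr=0xb1 blk=44 s=4: MISS | VC [15]
  [3] addr=0xb1 blk=44 s=4: L1-HIT | VC [15]
  [4] addr=0x90 blk=36 s=4: MISS | VC [15, 44]
  [5] addr=0xdf blk=55 s=7: MISS | VC [15, 44, 23]
  [6] addr=0xb3 blk=44 s=4: VC-HIT | VC [15, 36, 23]
  [7] addr=0x5d blk=23 s=7: VC-HIT | VC [15, 36, 55]
  [8] addr=0xaf blk=43 s=3: MISS | VC [15, 36, 55]
  [9] addr=0xdf blk=55 s=7: VC-HIT | VC [15, 36, 23]
  [10] addr=0xb1 blk=44 s=4: L1-HIT | VC [15, 36, 23]
  [11] addr=0x3e blk=15 s=7: VC-HIT | VC [55, 36, 23]
  [12] addr=0x3f blk=15 s=7: L1-HIT | VC [55, 36, 23]
  [13] addr=0x3d blk=15 s=7: L1-HIT | VC [55, 36, 23]
  [14] addr=0x5d blk=23 s=7: VC-HIT | VC [55, 36, 15]
  [15] addr=0x69 blk=26 s=2: MISS | VC [55, 36, 15]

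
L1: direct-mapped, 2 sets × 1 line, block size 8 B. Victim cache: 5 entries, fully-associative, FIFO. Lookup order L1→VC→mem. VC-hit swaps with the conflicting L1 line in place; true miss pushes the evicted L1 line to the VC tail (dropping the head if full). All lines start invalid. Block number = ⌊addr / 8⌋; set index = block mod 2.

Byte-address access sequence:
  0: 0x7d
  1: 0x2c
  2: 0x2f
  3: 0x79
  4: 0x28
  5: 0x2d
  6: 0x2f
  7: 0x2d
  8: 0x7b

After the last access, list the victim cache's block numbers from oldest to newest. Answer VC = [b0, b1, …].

0: 0x7d (blk 15, set 1) → MISS  vc=[]
1: 0x2c (blk 5, set 1) → MISS  vc=[15]
2: 0x2f (blk 5, set 1) → L1-HIT  vc=[15]
3: 0x79 (blk 15, set 1) → VC-HIT  vc=[5]
4: 0x28 (blk 5, set 1) → VC-HIT  vc=[15]
5: 0x2d (blk 5, set 1) → L1-HIT  vc=[15]
6: 0x2f (blk 5, set 1) → L1-HIT  vc=[15]
7: 0x2d (blk 5, set 1) → L1-HIT  vc=[15]
8: 0x7b (blk 15, set 1) → VC-HIT  vc=[5]

VC = [5]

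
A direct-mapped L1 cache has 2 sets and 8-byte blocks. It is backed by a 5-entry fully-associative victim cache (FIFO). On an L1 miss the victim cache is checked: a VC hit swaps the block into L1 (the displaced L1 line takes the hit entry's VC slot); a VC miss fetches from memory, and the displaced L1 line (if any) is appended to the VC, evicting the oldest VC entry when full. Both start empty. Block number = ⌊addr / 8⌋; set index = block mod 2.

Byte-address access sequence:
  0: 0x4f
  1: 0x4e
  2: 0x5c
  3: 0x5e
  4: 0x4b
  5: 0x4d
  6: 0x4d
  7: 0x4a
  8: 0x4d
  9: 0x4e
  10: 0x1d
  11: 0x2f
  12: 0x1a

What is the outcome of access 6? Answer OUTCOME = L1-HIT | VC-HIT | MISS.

OUTCOME = L1-HIT

  [0] addr=0x4f blk=9 s=1: MISS | VC []
  [1] addr=0x4e blk=9 s=1: L1-HIT | VC []
  [2] addr=0x5c blk=11 s=1: MISS | VC [9]
  [3] addr=0x5e blk=11 s=1: L1-HIT | VC [9]
  [4] addr=0x4b blk=9 s=1: VC-HIT | VC [11]
  [5] addr=0x4d blk=9 s=1: L1-HIT | VC [11]
  [6] addr=0x4d blk=9 s=1: L1-HIT | VC [11]
  [7] addr=0x4a blk=9 s=1: L1-HIT | VC [11]
  [8] addr=0x4d blk=9 s=1: L1-HIT | VC [11]
  [9] addr=0x4e blk=9 s=1: L1-HIT | VC [11]
  [10] addr=0x1d blk=3 s=1: MISS | VC [11, 9]
  [11] addr=0x2f blk=5 s=1: MISS | VC [11, 9, 3]
  [12] addr=0x1a blk=3 s=1: VC-HIT | VC [11, 9, 5]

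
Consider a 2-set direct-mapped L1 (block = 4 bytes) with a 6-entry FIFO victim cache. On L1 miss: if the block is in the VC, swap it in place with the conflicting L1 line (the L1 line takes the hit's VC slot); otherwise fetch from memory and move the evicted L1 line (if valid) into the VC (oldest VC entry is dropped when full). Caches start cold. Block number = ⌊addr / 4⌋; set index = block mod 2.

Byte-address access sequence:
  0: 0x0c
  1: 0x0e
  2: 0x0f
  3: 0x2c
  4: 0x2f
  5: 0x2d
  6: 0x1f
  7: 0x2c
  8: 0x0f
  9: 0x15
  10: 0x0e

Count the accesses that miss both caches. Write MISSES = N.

MISSES = 4

#0 0xc→b3/s1 MISS; vc=[]
#1 0xe→b3/s1 L1-HIT; vc=[]
#2 0xf→b3/s1 L1-HIT; vc=[]
#3 0x2c→b11/s1 MISS; vc=[3]
#4 0x2f→b11/s1 L1-HIT; vc=[3]
#5 0x2d→b11/s1 L1-HIT; vc=[3]
#6 0x1f→b7/s1 MISS; vc=[3,11]
#7 0x2c→b11/s1 VC-HIT; vc=[3,7]
#8 0xf→b3/s1 VC-HIT; vc=[11,7]
#9 0x15→b5/s1 MISS; vc=[11,7,3]
#10 0xe→b3/s1 VC-HIT; vc=[11,7,5]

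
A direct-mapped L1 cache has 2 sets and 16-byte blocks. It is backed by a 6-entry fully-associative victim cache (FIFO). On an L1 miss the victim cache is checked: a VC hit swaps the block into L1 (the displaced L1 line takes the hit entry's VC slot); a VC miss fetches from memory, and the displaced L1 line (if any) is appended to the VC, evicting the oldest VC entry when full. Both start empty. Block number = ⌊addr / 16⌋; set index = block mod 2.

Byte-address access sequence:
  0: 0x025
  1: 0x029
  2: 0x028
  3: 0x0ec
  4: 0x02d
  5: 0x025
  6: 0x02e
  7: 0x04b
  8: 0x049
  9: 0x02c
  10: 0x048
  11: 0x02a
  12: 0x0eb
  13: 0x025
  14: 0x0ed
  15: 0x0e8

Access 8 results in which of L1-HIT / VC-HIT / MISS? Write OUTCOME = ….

0: 0x25 (blk 2, set 0) → MISS  vc=[]
1: 0x29 (blk 2, set 0) → L1-HIT  vc=[]
2: 0x28 (blk 2, set 0) → L1-HIT  vc=[]
3: 0xec (blk 14, set 0) → MISS  vc=[2]
4: 0x2d (blk 2, set 0) → VC-HIT  vc=[14]
5: 0x25 (blk 2, set 0) → L1-HIT  vc=[14]
6: 0x2e (blk 2, set 0) → L1-HIT  vc=[14]
7: 0x4b (blk 4, set 0) → MISS  vc=[14, 2]
8: 0x49 (blk 4, set 0) → L1-HIT  vc=[14, 2]
9: 0x2c (blk 2, set 0) → VC-HIT  vc=[14, 4]
10: 0x48 (blk 4, set 0) → VC-HIT  vc=[14, 2]
11: 0x2a (blk 2, set 0) → VC-HIT  vc=[14, 4]
12: 0xeb (blk 14, set 0) → VC-HIT  vc=[2, 4]
13: 0x25 (blk 2, set 0) → VC-HIT  vc=[14, 4]
14: 0xed (blk 14, set 0) → VC-HIT  vc=[2, 4]
15: 0xe8 (blk 14, set 0) → L1-HIT  vc=[2, 4]

OUTCOME = L1-HIT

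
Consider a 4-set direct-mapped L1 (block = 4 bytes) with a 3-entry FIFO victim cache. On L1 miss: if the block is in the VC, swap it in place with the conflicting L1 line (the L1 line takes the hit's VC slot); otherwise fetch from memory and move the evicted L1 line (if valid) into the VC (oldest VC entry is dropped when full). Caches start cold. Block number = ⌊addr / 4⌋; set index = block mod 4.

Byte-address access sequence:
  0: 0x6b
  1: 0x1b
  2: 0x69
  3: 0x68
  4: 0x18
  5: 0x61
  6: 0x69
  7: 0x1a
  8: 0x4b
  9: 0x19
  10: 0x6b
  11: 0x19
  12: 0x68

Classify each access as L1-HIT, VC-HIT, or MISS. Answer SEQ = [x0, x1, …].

SEQ = [MISS, MISS, VC-HIT, L1-HIT, VC-HIT, MISS, VC-HIT, VC-HIT, MISS, VC-HIT, VC-HIT, VC-HIT, VC-HIT]

#0 0x6b→b26/s2 MISS; vc=[]
#1 0x1b→b6/s2 MISS; vc=[26]
#2 0x69→b26/s2 VC-HIT; vc=[6]
#3 0x68→b26/s2 L1-HIT; vc=[6]
#4 0x18→b6/s2 VC-HIT; vc=[26]
#5 0x61→b24/s0 MISS; vc=[26]
#6 0x69→b26/s2 VC-HIT; vc=[6]
#7 0x1a→b6/s2 VC-HIT; vc=[26]
#8 0x4b→b18/s2 MISS; vc=[26,6]
#9 0x19→b6/s2 VC-HIT; vc=[26,18]
#10 0x6b→b26/s2 VC-HIT; vc=[6,18]
#11 0x19→b6/s2 VC-HIT; vc=[26,18]
#12 0x68→b26/s2 VC-HIT; vc=[6,18]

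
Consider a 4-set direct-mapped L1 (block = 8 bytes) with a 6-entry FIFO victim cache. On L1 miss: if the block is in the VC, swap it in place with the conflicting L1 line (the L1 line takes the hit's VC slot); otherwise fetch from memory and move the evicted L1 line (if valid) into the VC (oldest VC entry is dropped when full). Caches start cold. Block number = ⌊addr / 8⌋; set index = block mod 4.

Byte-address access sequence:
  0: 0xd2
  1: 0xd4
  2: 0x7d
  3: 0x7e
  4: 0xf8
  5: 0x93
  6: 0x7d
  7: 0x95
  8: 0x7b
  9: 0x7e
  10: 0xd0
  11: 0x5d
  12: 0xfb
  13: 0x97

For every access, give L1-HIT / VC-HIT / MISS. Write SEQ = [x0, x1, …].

SEQ = [MISS, L1-HIT, MISS, L1-HIT, MISS, MISS, VC-HIT, L1-HIT, L1-HIT, L1-HIT, VC-HIT, MISS, VC-HIT, VC-HIT]

  [0] addr=0xd2 blk=26 s=2: MISS | VC []
  [1] addr=0xd4 blk=26 s=2: L1-HIT | VC []
  [2] addr=0x7d blk=15 s=3: MISS | VC []
  [3] addr=0x7e blk=15 s=3: L1-HIT | VC []
  [4] addr=0xf8 blk=31 s=3: MISS | VC [15]
  [5] addr=0x93 blk=18 s=2: MISS | VC [15, 26]
  [6] addr=0x7d blk=15 s=3: VC-HIT | VC [31, 26]
  [7] addr=0x95 blk=18 s=2: L1-HIT | VC [31, 26]
  [8] addr=0x7b blk=15 s=3: L1-HIT | VC [31, 26]
  [9] addr=0x7e blk=15 s=3: L1-HIT | VC [31, 26]
  [10] addr=0xd0 blk=26 s=2: VC-HIT | VC [31, 18]
  [11] addr=0x5d blk=11 s=3: MISS | VC [31, 18, 15]
  [12] addr=0xfb blk=31 s=3: VC-HIT | VC [11, 18, 15]
  [13] addr=0x97 blk=18 s=2: VC-HIT | VC [11, 26, 15]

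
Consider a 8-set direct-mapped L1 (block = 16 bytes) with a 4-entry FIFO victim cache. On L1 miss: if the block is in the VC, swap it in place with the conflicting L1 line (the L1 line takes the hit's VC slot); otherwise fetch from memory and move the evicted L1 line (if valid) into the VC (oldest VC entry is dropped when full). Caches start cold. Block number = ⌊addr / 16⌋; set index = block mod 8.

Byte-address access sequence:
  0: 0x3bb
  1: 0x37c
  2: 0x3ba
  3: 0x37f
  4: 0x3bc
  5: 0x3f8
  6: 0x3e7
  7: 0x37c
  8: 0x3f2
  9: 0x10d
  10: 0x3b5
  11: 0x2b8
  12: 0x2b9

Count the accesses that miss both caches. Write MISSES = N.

MISSES = 6

0: 0x3bb (blk 59, set 3) → MISS  vc=[]
1: 0x37c (blk 55, set 7) → MISS  vc=[]
2: 0x3ba (blk 59, set 3) → L1-HIT  vc=[]
3: 0x37f (blk 55, set 7) → L1-HIT  vc=[]
4: 0x3bc (blk 59, set 3) → L1-HIT  vc=[]
5: 0x3f8 (blk 63, set 7) → MISS  vc=[55]
6: 0x3e7 (blk 62, set 6) → MISS  vc=[55]
7: 0x37c (blk 55, set 7) → VC-HIT  vc=[63]
8: 0x3f2 (blk 63, set 7) → VC-HIT  vc=[55]
9: 0x10d (blk 16, set 0) → MISS  vc=[55]
10: 0x3b5 (blk 59, set 3) → L1-HIT  vc=[55]
11: 0x2b8 (blk 43, set 3) → MISS  vc=[55, 59]
12: 0x2b9 (blk 43, set 3) → L1-HIT  vc=[55, 59]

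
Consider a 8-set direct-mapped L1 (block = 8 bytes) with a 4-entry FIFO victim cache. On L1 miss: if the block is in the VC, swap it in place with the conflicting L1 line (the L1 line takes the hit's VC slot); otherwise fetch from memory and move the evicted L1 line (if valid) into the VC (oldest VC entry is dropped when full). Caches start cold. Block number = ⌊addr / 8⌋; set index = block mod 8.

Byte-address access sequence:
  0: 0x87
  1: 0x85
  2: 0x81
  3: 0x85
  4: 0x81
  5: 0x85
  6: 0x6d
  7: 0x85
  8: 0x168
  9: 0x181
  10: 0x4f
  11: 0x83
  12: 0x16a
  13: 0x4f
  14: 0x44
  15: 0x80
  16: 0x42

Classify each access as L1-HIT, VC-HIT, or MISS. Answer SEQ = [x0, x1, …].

  [0] addr=0x87 blk=16 s=0: MISS | VC []
  [1] addr=0x85 blk=16 s=0: L1-HIT | VC []
  [2] addr=0x81 blk=16 s=0: L1-HIT | VC []
  [3] addr=0x85 blk=16 s=0: L1-HIT | VC []
  [4] addr=0x81 blk=16 s=0: L1-HIT | VC []
  [5] addr=0x85 blk=16 s=0: L1-HIT | VC []
  [6] addr=0x6d blk=13 s=5: MISS | VC []
  [7] addr=0x85 blk=16 s=0: L1-HIT | VC []
  [8] addr=0x168 blk=45 s=5: MISS | VC [13]
  [9] addr=0x181 blk=48 s=0: MISS | VC [13, 16]
  [10] addr=0x4f blk=9 s=1: MISS | VC [13, 16]
  [11] addr=0x83 blk=16 s=0: VC-HIT | VC [13, 48]
  [12] addr=0x16a blk=45 s=5: L1-HIT | VC [13, 48]
  [13] addr=0x4f blk=9 s=1: L1-HIT | VC [13, 48]
  [14] addr=0x44 blk=8 s=0: MISS | VC [13, 48, 16]
  [15] addr=0x80 blk=16 s=0: VC-HIT | VC [13, 48, 8]
  [16] addr=0x42 blk=8 s=0: VC-HIT | VC [13, 48, 16]

SEQ = [MISS, L1-HIT, L1-HIT, L1-HIT, L1-HIT, L1-HIT, MISS, L1-HIT, MISS, MISS, MISS, VC-HIT, L1-HIT, L1-HIT, MISS, VC-HIT, VC-HIT]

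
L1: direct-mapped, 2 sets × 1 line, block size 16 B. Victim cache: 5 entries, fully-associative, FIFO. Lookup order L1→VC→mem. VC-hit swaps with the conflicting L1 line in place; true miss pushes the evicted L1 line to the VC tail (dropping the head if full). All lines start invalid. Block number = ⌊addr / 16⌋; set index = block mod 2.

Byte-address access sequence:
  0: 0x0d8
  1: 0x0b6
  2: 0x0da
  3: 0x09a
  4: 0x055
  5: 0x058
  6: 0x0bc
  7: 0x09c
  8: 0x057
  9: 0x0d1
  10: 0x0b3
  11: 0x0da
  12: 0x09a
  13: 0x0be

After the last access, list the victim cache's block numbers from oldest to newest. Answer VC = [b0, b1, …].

#0 0xd8→b13/s1 MISS; vc=[]
#1 0xb6→b11/s1 MISS; vc=[13]
#2 0xda→b13/s1 VC-HIT; vc=[11]
#3 0x9a→b9/s1 MISS; vc=[11,13]
#4 0x55→b5/s1 MISS; vc=[11,13,9]
#5 0x58→b5/s1 L1-HIT; vc=[11,13,9]
#6 0xbc→b11/s1 VC-HIT; vc=[5,13,9]
#7 0x9c→b9/s1 VC-HIT; vc=[5,13,11]
#8 0x57→b5/s1 VC-HIT; vc=[9,13,11]
#9 0xd1→b13/s1 VC-HIT; vc=[9,5,11]
#10 0xb3→b11/s1 VC-HIT; vc=[9,5,13]
#11 0xda→b13/s1 VC-HIT; vc=[9,5,11]
#12 0x9a→b9/s1 VC-HIT; vc=[13,5,11]
#13 0xbe→b11/s1 VC-HIT; vc=[13,5,9]

VC = [13, 5, 9]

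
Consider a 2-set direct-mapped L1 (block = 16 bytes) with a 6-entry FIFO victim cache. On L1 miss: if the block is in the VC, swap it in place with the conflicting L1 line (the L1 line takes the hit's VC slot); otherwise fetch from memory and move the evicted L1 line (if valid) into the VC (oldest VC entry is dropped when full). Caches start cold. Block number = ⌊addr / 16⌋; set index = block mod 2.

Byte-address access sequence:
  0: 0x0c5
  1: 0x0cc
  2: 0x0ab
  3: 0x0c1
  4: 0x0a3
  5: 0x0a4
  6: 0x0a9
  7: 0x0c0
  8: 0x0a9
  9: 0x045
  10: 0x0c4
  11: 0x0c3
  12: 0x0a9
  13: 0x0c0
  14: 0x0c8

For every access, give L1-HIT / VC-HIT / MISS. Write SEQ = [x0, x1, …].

0: 0xc5 (blk 12, set 0) → MISS  vc=[]
1: 0xcc (blk 12, set 0) → L1-HIT  vc=[]
2: 0xab (blk 10, set 0) → MISS  vc=[12]
3: 0xc1 (blk 12, set 0) → VC-HIT  vc=[10]
4: 0xa3 (blk 10, set 0) → VC-HIT  vc=[12]
5: 0xa4 (blk 10, set 0) → L1-HIT  vc=[12]
6: 0xa9 (blk 10, set 0) → L1-HIT  vc=[12]
7: 0xc0 (blk 12, set 0) → VC-HIT  vc=[10]
8: 0xa9 (blk 10, set 0) → VC-HIT  vc=[12]
9: 0x45 (blk 4, set 0) → MISS  vc=[12, 10]
10: 0xc4 (blk 12, set 0) → VC-HIT  vc=[4, 10]
11: 0xc3 (blk 12, set 0) → L1-HIT  vc=[4, 10]
12: 0xa9 (blk 10, set 0) → VC-HIT  vc=[4, 12]
13: 0xc0 (blk 12, set 0) → VC-HIT  vc=[4, 10]
14: 0xc8 (blk 12, set 0) → L1-HIT  vc=[4, 10]

SEQ = [MISS, L1-HIT, MISS, VC-HIT, VC-HIT, L1-HIT, L1-HIT, VC-HIT, VC-HIT, MISS, VC-HIT, L1-HIT, VC-HIT, VC-HIT, L1-HIT]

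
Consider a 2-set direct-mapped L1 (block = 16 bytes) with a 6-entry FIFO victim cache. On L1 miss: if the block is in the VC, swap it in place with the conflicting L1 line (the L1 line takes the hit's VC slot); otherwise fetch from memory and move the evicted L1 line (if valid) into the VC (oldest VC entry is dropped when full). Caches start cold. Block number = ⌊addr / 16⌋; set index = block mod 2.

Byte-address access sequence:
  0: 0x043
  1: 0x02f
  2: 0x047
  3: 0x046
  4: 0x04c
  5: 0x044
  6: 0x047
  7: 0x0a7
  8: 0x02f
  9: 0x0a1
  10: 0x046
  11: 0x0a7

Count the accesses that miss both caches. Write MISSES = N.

MISSES = 3

0: 0x43 (blk 4, set 0) → MISS  vc=[]
1: 0x2f (blk 2, set 0) → MISS  vc=[4]
2: 0x47 (blk 4, set 0) → VC-HIT  vc=[2]
3: 0x46 (blk 4, set 0) → L1-HIT  vc=[2]
4: 0x4c (blk 4, set 0) → L1-HIT  vc=[2]
5: 0x44 (blk 4, set 0) → L1-HIT  vc=[2]
6: 0x47 (blk 4, set 0) → L1-HIT  vc=[2]
7: 0xa7 (blk 10, set 0) → MISS  vc=[2, 4]
8: 0x2f (blk 2, set 0) → VC-HIT  vc=[10, 4]
9: 0xa1 (blk 10, set 0) → VC-HIT  vc=[2, 4]
10: 0x46 (blk 4, set 0) → VC-HIT  vc=[2, 10]
11: 0xa7 (blk 10, set 0) → VC-HIT  vc=[2, 4]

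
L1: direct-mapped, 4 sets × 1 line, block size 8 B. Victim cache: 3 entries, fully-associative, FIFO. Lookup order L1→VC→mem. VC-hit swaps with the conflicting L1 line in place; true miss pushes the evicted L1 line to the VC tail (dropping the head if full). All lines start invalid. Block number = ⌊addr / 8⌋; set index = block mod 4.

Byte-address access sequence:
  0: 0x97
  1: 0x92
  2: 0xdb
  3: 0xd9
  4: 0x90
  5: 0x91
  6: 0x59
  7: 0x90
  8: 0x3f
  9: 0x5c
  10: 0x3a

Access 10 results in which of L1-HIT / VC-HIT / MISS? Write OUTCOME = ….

#0 0x97→b18/s2 MISS; vc=[]
#1 0x92→b18/s2 L1-HIT; vc=[]
#2 0xdb→b27/s3 MISS; vc=[]
#3 0xd9→b27/s3 L1-HIT; vc=[]
#4 0x90→b18/s2 L1-HIT; vc=[]
#5 0x91→b18/s2 L1-HIT; vc=[]
#6 0x59→b11/s3 MISS; vc=[27]
#7 0x90→b18/s2 L1-HIT; vc=[27]
#8 0x3f→b7/s3 MISS; vc=[27,11]
#9 0x5c→b11/s3 VC-HIT; vc=[27,7]
#10 0x3a→b7/s3 VC-HIT; vc=[27,11]

OUTCOME = VC-HIT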